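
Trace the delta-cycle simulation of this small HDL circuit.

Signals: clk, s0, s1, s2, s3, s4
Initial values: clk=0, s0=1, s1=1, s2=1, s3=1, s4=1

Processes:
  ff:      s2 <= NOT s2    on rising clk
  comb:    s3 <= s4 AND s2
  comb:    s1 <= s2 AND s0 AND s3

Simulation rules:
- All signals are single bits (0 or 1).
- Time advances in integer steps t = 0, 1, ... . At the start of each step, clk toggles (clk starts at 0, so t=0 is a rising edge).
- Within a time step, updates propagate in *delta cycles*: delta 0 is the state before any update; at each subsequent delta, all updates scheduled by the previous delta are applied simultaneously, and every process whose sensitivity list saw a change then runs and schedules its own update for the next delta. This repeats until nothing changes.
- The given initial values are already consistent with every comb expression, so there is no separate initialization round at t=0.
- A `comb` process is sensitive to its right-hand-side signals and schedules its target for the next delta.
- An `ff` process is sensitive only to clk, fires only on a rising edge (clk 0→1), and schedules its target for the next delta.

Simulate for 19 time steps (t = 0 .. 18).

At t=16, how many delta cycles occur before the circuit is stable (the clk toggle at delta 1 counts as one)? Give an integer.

t=0 Δ0: clk=0 s1=1 s3=1 s2=1 s4=1 s0=1
  Δ1: clk:0→1
  Δ2: s2:1→0
  Δ3: s1:1→0, s3:1→0
  (3Δ to stable)
t=1 Δ0: clk=1 s1=0 s3=0 s2=0 s4=1 s0=1
  Δ1: clk:1→0
  (1Δ to stable)
t=2 Δ0: clk=0 s1=0 s3=0 s2=0 s4=1 s0=1
  Δ1: clk:0→1
  Δ2: s2:0→1
  Δ3: s3:0→1
  Δ4: s1:0→1
  (4Δ to stable)
t=3 Δ0: clk=1 s1=1 s3=1 s2=1 s4=1 s0=1
  Δ1: clk:1→0
  (1Δ to stable)
t=4 Δ0: clk=0 s1=1 s3=1 s2=1 s4=1 s0=1
  Δ1: clk:0→1
  Δ2: s2:1→0
  Δ3: s1:1→0, s3:1→0
  (3Δ to stable)
t=5 Δ0: clk=1 s1=0 s3=0 s2=0 s4=1 s0=1
  Δ1: clk:1→0
  (1Δ to stable)
t=6 Δ0: clk=0 s1=0 s3=0 s2=0 s4=1 s0=1
  Δ1: clk:0→1
  Δ2: s2:0→1
  Δ3: s3:0→1
  Δ4: s1:0→1
  (4Δ to stable)
t=7 Δ0: clk=1 s1=1 s3=1 s2=1 s4=1 s0=1
  Δ1: clk:1→0
  (1Δ to stable)
t=8 Δ0: clk=0 s1=1 s3=1 s2=1 s4=1 s0=1
  Δ1: clk:0→1
  Δ2: s2:1→0
  Δ3: s1:1→0, s3:1→0
  (3Δ to stable)
t=9 Δ0: clk=1 s1=0 s3=0 s2=0 s4=1 s0=1
  Δ1: clk:1→0
  (1Δ to stable)
t=10 Δ0: clk=0 s1=0 s3=0 s2=0 s4=1 s0=1
  Δ1: clk:0→1
  Δ2: s2:0→1
  Δ3: s3:0→1
  Δ4: s1:0→1
  (4Δ to stable)
t=11 Δ0: clk=1 s1=1 s3=1 s2=1 s4=1 s0=1
  Δ1: clk:1→0
  (1Δ to stable)
t=12 Δ0: clk=0 s1=1 s3=1 s2=1 s4=1 s0=1
  Δ1: clk:0→1
  Δ2: s2:1→0
  Δ3: s1:1→0, s3:1→0
  (3Δ to stable)
t=13 Δ0: clk=1 s1=0 s3=0 s2=0 s4=1 s0=1
  Δ1: clk:1→0
  (1Δ to stable)
t=14 Δ0: clk=0 s1=0 s3=0 s2=0 s4=1 s0=1
  Δ1: clk:0→1
  Δ2: s2:0→1
  Δ3: s3:0→1
  Δ4: s1:0→1
  (4Δ to stable)
t=15 Δ0: clk=1 s1=1 s3=1 s2=1 s4=1 s0=1
  Δ1: clk:1→0
  (1Δ to stable)
t=16 Δ0: clk=0 s1=1 s3=1 s2=1 s4=1 s0=1
  Δ1: clk:0→1
  Δ2: s2:1→0
  Δ3: s1:1→0, s3:1→0
  (3Δ to stable)
t=17 Δ0: clk=1 s1=0 s3=0 s2=0 s4=1 s0=1
  Δ1: clk:1→0
  (1Δ to stable)
t=18 Δ0: clk=0 s1=0 s3=0 s2=0 s4=1 s0=1
  Δ1: clk:0→1
  Δ2: s2:0→1
  Δ3: s3:0→1
  Δ4: s1:0→1
  (4Δ to stable)

3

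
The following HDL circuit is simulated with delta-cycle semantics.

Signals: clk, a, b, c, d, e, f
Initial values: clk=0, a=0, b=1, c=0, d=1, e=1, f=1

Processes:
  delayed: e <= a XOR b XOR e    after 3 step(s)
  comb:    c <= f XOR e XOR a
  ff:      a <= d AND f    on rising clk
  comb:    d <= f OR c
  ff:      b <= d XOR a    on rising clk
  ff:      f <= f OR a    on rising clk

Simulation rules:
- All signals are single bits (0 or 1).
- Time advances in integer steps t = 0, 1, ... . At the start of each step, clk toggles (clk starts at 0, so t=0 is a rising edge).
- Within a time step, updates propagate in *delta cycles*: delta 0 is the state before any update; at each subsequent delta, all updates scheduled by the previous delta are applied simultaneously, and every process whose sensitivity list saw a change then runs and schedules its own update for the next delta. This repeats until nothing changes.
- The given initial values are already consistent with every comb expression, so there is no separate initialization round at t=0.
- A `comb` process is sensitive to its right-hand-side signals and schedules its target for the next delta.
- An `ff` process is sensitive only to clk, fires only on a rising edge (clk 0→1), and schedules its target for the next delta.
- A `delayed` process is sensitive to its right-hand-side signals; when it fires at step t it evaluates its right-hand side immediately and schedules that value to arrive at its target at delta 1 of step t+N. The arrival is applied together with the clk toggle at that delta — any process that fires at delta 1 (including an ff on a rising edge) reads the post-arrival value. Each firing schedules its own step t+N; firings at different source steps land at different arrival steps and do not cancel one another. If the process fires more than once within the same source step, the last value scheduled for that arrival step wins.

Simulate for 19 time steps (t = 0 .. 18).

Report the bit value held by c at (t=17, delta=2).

t=0 Δ0: c=0 f=1 b=1 d=1 clk=0 a=0 e=1
  Δ1: clk:0→1
  Δ2: a:0→1
  Δ3: c:0→1
  (3Δ to stable)
t=1 Δ0: c=1 f=1 b=1 d=1 clk=1 a=1 e=1
  Δ1: clk:1→0
  (1Δ to stable)
t=2 Δ0: c=1 f=1 b=1 d=1 clk=0 a=1 e=1
  Δ1: clk:0→1
  Δ2: b:1→0
  (2Δ to stable)
t=3 Δ0: c=1 f=1 b=0 d=1 clk=1 a=1 e=1
  Δ1: clk:1→0
  (1Δ to stable)
t=4 Δ0: c=1 f=1 b=0 d=1 clk=0 a=1 e=1
  Δ1: clk:0→1
  (1Δ to stable)
t=5 Δ0: c=1 f=1 b=0 d=1 clk=1 a=1 e=1
  Δ1: clk:1→0, e:1→0
  Δ2: c:1→0
  (2Δ to stable)
t=6 Δ0: c=0 f=1 b=0 d=1 clk=0 a=1 e=0
  Δ1: clk:0→1
  (1Δ to stable)
t=7 Δ0: c=0 f=1 b=0 d=1 clk=1 a=1 e=0
  Δ1: clk:1→0
  (1Δ to stable)
t=8 Δ0: c=0 f=1 b=0 d=1 clk=0 a=1 e=0
  Δ1: clk:0→1, e:0→1
  Δ2: c:0→1
  (2Δ to stable)
t=9 Δ0: c=1 f=1 b=0 d=1 clk=1 a=1 e=1
  Δ1: clk:1→0
  (1Δ to stable)
t=10 Δ0: c=1 f=1 b=0 d=1 clk=0 a=1 e=1
  Δ1: clk:0→1
  (1Δ to stable)
t=11 Δ0: c=1 f=1 b=0 d=1 clk=1 a=1 e=1
  Δ1: clk:1→0, e:1→0
  Δ2: c:1→0
  (2Δ to stable)
t=12 Δ0: c=0 f=1 b=0 d=1 clk=0 a=1 e=0
  Δ1: clk:0→1
  (1Δ to stable)
t=13 Δ0: c=0 f=1 b=0 d=1 clk=1 a=1 e=0
  Δ1: clk:1→0
  (1Δ to stable)
t=14 Δ0: c=0 f=1 b=0 d=1 clk=0 a=1 e=0
  Δ1: clk:0→1, e:0→1
  Δ2: c:0→1
  (2Δ to stable)
t=15 Δ0: c=1 f=1 b=0 d=1 clk=1 a=1 e=1
  Δ1: clk:1→0
  (1Δ to stable)
t=16 Δ0: c=1 f=1 b=0 d=1 clk=0 a=1 e=1
  Δ1: clk:0→1
  (1Δ to stable)
t=17 Δ0: c=1 f=1 b=0 d=1 clk=1 a=1 e=1
  Δ1: clk:1→0, e:1→0
  Δ2: c:1→0
  (2Δ to stable)
t=18 Δ0: c=0 f=1 b=0 d=1 clk=0 a=1 e=0
  Δ1: clk:0→1
  (1Δ to stable)

0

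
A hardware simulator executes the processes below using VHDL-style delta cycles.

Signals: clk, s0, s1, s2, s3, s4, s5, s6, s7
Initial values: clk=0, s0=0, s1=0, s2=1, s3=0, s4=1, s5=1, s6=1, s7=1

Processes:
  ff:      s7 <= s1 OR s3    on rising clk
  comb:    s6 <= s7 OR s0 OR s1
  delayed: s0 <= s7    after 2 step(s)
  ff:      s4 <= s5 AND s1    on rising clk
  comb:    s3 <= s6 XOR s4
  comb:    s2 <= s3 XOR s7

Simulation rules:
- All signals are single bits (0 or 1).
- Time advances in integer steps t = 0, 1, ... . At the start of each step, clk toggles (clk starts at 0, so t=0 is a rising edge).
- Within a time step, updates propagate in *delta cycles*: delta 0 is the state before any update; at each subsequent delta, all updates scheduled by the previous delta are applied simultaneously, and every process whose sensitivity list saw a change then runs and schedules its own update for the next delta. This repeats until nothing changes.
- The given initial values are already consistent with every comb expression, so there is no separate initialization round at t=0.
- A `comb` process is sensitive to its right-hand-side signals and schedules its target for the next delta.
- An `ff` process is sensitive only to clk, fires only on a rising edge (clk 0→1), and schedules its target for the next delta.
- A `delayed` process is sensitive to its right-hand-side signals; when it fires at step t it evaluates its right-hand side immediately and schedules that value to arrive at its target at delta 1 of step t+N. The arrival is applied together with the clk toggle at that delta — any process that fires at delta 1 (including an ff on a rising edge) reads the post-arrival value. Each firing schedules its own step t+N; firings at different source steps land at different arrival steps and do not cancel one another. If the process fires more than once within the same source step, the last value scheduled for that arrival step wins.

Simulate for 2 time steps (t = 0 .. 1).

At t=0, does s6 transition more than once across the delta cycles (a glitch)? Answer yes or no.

no

t=0 Δ0: clk=0 s5=1 s4=1 s0=0 s3=0 s7=1 s2=1 s1=0 s6=1
  Δ1: clk:0→1
  Δ2: s4:1→0, s7:1→0
  Δ3: s3:0→1, s2:1→0, s6:1→0
  Δ4: s3:1→0, s2:0→1
  Δ5: s2:1→0
  (5Δ to stable)
t=1 Δ0: clk=1 s5=1 s4=0 s0=0 s3=0 s7=0 s2=0 s1=0 s6=0
  Δ1: clk:1→0
  (1Δ to stable)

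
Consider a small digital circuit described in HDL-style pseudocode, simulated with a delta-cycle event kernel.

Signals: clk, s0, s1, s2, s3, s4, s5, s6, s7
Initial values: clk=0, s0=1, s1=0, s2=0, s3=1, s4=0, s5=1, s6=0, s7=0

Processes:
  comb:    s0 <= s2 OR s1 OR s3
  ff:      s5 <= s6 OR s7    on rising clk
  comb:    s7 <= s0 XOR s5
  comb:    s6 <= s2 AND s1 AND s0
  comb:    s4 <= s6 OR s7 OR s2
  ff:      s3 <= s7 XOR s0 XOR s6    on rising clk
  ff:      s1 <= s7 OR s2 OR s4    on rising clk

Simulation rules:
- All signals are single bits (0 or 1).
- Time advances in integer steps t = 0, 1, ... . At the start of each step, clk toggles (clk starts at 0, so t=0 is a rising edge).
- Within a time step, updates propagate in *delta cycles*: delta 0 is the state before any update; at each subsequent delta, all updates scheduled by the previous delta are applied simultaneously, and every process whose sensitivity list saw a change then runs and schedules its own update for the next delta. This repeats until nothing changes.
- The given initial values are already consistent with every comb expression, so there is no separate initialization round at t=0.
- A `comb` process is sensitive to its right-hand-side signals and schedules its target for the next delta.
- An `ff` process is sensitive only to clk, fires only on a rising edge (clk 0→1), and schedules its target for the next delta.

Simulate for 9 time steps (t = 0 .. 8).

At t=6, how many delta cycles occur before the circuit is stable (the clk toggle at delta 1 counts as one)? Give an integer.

4

t=0 Δ0: s5=1 s7=0 s4=0 clk=0 s2=0 s6=0 s0=1 s1=0 s3=1
  Δ1: clk:0→1
  Δ2: s5:1→0
  Δ3: s7:0→1
  Δ4: s4:0→1
  (4Δ to stable)
t=1 Δ0: s5=0 s7=1 s4=1 clk=1 s2=0 s6=0 s0=1 s1=0 s3=1
  Δ1: clk:1→0
  (1Δ to stable)
t=2 Δ0: s5=0 s7=1 s4=1 clk=0 s2=0 s6=0 s0=1 s1=0 s3=1
  Δ1: clk:0→1
  Δ2: s5:0→1, s1:0→1, s3:1→0
  Δ3: s7:1→0
  Δ4: s4:1→0
  (4Δ to stable)
t=3 Δ0: s5=1 s7=0 s4=0 clk=1 s2=0 s6=0 s0=1 s1=1 s3=0
  Δ1: clk:1→0
  (1Δ to stable)
t=4 Δ0: s5=1 s7=0 s4=0 clk=0 s2=0 s6=0 s0=1 s1=1 s3=0
  Δ1: clk:0→1
  Δ2: s5:1→0, s1:1→0, s3:0→1
  Δ3: s7:0→1
  Δ4: s4:0→1
  (4Δ to stable)
t=5 Δ0: s5=0 s7=1 s4=1 clk=1 s2=0 s6=0 s0=1 s1=0 s3=1
  Δ1: clk:1→0
  (1Δ to stable)
t=6 Δ0: s5=0 s7=1 s4=1 clk=0 s2=0 s6=0 s0=1 s1=0 s3=1
  Δ1: clk:0→1
  Δ2: s5:0→1, s1:0→1, s3:1→0
  Δ3: s7:1→0
  Δ4: s4:1→0
  (4Δ to stable)
t=7 Δ0: s5=1 s7=0 s4=0 clk=1 s2=0 s6=0 s0=1 s1=1 s3=0
  Δ1: clk:1→0
  (1Δ to stable)
t=8 Δ0: s5=1 s7=0 s4=0 clk=0 s2=0 s6=0 s0=1 s1=1 s3=0
  Δ1: clk:0→1
  Δ2: s5:1→0, s1:1→0, s3:0→1
  Δ3: s7:0→1
  Δ4: s4:0→1
  (4Δ to stable)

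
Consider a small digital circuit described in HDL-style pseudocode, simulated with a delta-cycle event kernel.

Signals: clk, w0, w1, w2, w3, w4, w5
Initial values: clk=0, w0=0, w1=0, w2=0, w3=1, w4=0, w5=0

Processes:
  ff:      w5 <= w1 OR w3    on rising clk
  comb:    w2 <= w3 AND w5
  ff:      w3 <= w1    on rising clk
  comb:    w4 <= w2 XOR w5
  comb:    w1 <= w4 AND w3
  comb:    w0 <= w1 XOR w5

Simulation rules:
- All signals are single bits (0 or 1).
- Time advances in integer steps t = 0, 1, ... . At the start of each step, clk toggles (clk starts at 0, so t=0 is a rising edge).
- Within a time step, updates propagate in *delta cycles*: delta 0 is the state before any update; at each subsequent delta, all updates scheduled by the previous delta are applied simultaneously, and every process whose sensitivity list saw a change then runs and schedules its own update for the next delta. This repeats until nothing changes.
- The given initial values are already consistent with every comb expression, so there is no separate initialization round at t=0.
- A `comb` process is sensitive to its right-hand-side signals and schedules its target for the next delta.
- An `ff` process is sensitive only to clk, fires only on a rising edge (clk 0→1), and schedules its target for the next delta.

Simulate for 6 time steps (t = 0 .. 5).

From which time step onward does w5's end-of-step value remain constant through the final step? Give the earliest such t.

2

[bits: w3,w0,w4,w1,clk,w5,w2]
t=0: Δ0=1000000 Δ1=1000100 Δ2=0000110 Δ3=0110110 | 3Δ
t=1: Δ0=0110110 Δ1=0110010 | 1Δ
t=2: Δ0=0110010 Δ1=0110110 Δ2=0110100 Δ3=0000100 | 3Δ
t=3: Δ0=0000100 Δ1=0000000 | 1Δ
t=4: Δ0=0000000 Δ1=0000100 | 1Δ
t=5: Δ0=0000100 Δ1=0000000 | 1Δ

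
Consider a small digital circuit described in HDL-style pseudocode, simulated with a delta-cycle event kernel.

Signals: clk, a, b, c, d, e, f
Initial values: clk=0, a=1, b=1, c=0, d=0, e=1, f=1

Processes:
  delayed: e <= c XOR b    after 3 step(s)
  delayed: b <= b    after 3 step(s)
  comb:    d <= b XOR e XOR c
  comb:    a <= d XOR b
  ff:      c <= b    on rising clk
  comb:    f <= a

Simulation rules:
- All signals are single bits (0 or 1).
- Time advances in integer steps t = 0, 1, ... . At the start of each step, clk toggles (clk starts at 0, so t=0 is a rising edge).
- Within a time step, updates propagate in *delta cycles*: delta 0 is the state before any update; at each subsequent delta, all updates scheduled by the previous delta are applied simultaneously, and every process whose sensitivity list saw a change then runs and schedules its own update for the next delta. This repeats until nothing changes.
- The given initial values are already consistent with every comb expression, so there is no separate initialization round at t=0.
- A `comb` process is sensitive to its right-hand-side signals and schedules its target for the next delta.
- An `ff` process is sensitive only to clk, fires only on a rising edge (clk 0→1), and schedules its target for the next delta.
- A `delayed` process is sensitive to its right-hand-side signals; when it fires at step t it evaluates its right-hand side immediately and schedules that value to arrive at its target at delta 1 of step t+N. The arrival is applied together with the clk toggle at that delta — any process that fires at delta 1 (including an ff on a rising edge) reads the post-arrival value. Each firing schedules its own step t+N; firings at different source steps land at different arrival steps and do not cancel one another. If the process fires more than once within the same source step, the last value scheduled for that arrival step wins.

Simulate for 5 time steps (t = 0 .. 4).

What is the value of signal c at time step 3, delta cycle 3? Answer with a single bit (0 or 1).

1

t=0 Δ0: a=1 d=0 e=1 c=0 f=1 b=1 clk=0
  Δ1: clk:0→1
  Δ2: c:0→1
  Δ3: d:0→1
  Δ4: a:1→0
  Δ5: f:1→0
  (5Δ to stable)
t=1 Δ0: a=0 d=1 e=1 c=1 f=0 b=1 clk=1
  Δ1: clk:1→0
  (1Δ to stable)
t=2 Δ0: a=0 d=1 e=1 c=1 f=0 b=1 clk=0
  Δ1: clk:0→1
  (1Δ to stable)
t=3 Δ0: a=0 d=1 e=1 c=1 f=0 b=1 clk=1
  Δ1: e:1→0, clk:1→0
  Δ2: d:1→0
  Δ3: a:0→1
  Δ4: f:0→1
  (4Δ to stable)
t=4 Δ0: a=1 d=0 e=0 c=1 f=1 b=1 clk=0
  Δ1: clk:0→1
  (1Δ to stable)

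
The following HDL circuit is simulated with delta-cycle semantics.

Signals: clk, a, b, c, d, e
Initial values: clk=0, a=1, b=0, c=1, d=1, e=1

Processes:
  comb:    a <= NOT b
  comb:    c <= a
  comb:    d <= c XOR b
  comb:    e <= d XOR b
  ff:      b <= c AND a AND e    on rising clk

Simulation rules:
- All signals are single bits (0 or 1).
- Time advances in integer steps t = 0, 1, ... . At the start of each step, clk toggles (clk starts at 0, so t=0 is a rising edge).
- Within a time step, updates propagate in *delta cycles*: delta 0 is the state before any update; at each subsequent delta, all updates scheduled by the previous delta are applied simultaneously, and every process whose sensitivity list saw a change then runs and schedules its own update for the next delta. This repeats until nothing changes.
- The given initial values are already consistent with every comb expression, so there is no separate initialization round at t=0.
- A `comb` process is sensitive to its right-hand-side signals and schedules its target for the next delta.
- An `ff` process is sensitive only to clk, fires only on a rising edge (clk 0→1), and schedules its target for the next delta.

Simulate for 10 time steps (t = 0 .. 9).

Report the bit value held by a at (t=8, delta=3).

t0.Δ0 clk=0 b=0 c=1 e=1 a=1 d=1
t0.Δ1 clk=1 b=0 c=1 e=1 a=1 d=1
t0.Δ2 clk=1 b=1 c=1 e=1 a=1 d=1
t0.Δ3 clk=1 b=1 c=1 e=0 a=0 d=0
t0.Δ4 clk=1 b=1 c=0 e=1 a=0 d=0
t0.Δ5 clk=1 b=1 c=0 e=1 a=0 d=1
t0.Δ6 clk=1 b=1 c=0 e=0 a=0 d=1
t1.Δ0 clk=1 b=1 c=0 e=0 a=0 d=1
t1.Δ1 clk=0 b=1 c=0 e=0 a=0 d=1
t2.Δ0 clk=0 b=1 c=0 e=0 a=0 d=1
t2.Δ1 clk=1 b=1 c=0 e=0 a=0 d=1
t2.Δ2 clk=1 b=0 c=0 e=0 a=0 d=1
t2.Δ3 clk=1 b=0 c=0 e=1 a=1 d=0
t2.Δ4 clk=1 b=0 c=1 e=0 a=1 d=0
t2.Δ5 clk=1 b=0 c=1 e=0 a=1 d=1
t2.Δ6 clk=1 b=0 c=1 e=1 a=1 d=1
t3.Δ0 clk=1 b=0 c=1 e=1 a=1 d=1
t3.Δ1 clk=0 b=0 c=1 e=1 a=1 d=1
t4.Δ0 clk=0 b=0 c=1 e=1 a=1 d=1
t4.Δ1 clk=1 b=0 c=1 e=1 a=1 d=1
t4.Δ2 clk=1 b=1 c=1 e=1 a=1 d=1
t4.Δ3 clk=1 b=1 c=1 e=0 a=0 d=0
t4.Δ4 clk=1 b=1 c=0 e=1 a=0 d=0
t4.Δ5 clk=1 b=1 c=0 e=1 a=0 d=1
t4.Δ6 clk=1 b=1 c=0 e=0 a=0 d=1
t5.Δ0 clk=1 b=1 c=0 e=0 a=0 d=1
t5.Δ1 clk=0 b=1 c=0 e=0 a=0 d=1
t6.Δ0 clk=0 b=1 c=0 e=0 a=0 d=1
t6.Δ1 clk=1 b=1 c=0 e=0 a=0 d=1
t6.Δ2 clk=1 b=0 c=0 e=0 a=0 d=1
t6.Δ3 clk=1 b=0 c=0 e=1 a=1 d=0
t6.Δ4 clk=1 b=0 c=1 e=0 a=1 d=0
t6.Δ5 clk=1 b=0 c=1 e=0 a=1 d=1
t6.Δ6 clk=1 b=0 c=1 e=1 a=1 d=1
t7.Δ0 clk=1 b=0 c=1 e=1 a=1 d=1
t7.Δ1 clk=0 b=0 c=1 e=1 a=1 d=1
t8.Δ0 clk=0 b=0 c=1 e=1 a=1 d=1
t8.Δ1 clk=1 b=0 c=1 e=1 a=1 d=1
t8.Δ2 clk=1 b=1 c=1 e=1 a=1 d=1
t8.Δ3 clk=1 b=1 c=1 e=0 a=0 d=0
t8.Δ4 clk=1 b=1 c=0 e=1 a=0 d=0
t8.Δ5 clk=1 b=1 c=0 e=1 a=0 d=1
t8.Δ6 clk=1 b=1 c=0 e=0 a=0 d=1
t9.Δ0 clk=1 b=1 c=0 e=0 a=0 d=1
t9.Δ1 clk=0 b=1 c=0 e=0 a=0 d=1

0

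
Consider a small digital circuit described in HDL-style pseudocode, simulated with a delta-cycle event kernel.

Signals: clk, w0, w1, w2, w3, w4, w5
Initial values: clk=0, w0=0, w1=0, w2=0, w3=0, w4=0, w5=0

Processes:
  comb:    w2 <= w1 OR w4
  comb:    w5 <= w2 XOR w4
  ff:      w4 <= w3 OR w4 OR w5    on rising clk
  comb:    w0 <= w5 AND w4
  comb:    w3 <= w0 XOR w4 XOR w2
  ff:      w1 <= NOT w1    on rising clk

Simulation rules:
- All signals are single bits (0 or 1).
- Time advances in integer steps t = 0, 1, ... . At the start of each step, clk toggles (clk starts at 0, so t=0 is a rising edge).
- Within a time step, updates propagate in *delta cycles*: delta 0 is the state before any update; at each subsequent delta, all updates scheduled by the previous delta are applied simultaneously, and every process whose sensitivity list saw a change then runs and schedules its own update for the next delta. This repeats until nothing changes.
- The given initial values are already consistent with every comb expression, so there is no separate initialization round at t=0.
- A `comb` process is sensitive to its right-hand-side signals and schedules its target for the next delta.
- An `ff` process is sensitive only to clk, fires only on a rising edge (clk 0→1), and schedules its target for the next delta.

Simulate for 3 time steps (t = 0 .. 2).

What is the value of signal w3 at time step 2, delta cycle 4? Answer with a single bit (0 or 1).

t=0 Δ0: w4=0 w0=0 w2=0 w5=0 w3=0 clk=0 w1=0
  Δ1: clk:0→1
  Δ2: w1:0→1
  Δ3: w2:0→1
  Δ4: w5:0→1, w3:0→1
  (4Δ to stable)
t=1 Δ0: w4=0 w0=0 w2=1 w5=1 w3=1 clk=1 w1=1
  Δ1: clk:1→0
  (1Δ to stable)
t=2 Δ0: w4=0 w0=0 w2=1 w5=1 w3=1 clk=0 w1=1
  Δ1: clk:0→1
  Δ2: w4:0→1, w1:1→0
  Δ3: w0:0→1, w5:1→0, w3:1→0
  Δ4: w0:1→0, w3:0→1
  Δ5: w3:1→0
  (5Δ to stable)

1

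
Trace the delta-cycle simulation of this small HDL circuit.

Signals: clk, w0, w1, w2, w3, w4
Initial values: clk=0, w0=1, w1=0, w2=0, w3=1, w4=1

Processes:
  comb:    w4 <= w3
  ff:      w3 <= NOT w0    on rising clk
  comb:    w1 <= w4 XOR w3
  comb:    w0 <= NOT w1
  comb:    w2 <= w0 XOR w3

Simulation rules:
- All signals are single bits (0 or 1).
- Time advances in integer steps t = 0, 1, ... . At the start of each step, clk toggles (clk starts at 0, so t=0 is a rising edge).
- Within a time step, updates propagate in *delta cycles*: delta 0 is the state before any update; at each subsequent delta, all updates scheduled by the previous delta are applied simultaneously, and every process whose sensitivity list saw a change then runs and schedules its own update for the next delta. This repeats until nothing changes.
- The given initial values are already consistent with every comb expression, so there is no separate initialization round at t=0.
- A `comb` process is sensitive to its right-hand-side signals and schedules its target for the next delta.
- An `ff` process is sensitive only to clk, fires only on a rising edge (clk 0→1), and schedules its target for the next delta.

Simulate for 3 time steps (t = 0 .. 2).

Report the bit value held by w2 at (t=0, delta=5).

[bits: w1,w4,w3,clk,w0,w2]
t=0: Δ0=011010 Δ1=011110 Δ2=010110 Δ3=100111 Δ4=000101 Δ5=000110 Δ6=000111 | 6Δ
t=1: Δ0=000111 Δ1=000011 | 1Δ
t=2: Δ0=000011 Δ1=000111 | 1Δ

0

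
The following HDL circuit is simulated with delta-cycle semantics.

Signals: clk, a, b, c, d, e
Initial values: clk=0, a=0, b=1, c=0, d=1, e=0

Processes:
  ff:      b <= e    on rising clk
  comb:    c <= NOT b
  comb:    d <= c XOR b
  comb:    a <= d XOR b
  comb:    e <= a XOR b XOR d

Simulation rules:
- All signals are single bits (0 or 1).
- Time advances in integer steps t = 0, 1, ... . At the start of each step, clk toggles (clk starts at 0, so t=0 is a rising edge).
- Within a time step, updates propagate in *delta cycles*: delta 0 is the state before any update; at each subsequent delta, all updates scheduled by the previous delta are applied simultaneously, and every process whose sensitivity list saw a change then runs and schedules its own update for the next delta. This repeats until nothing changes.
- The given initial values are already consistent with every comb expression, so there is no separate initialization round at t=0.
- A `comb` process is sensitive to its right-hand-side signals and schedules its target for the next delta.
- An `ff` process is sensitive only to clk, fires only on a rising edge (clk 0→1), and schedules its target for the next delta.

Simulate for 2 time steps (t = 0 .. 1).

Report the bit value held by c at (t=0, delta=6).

[bits: e,a,d,b,clk,c]
t=0: Δ0=001100 Δ1=001110 Δ2=001010 Δ3=110011 Δ4=101011 Δ5=111011 Δ6=011011 | 6Δ
t=1: Δ0=011011 Δ1=011001 | 1Δ

1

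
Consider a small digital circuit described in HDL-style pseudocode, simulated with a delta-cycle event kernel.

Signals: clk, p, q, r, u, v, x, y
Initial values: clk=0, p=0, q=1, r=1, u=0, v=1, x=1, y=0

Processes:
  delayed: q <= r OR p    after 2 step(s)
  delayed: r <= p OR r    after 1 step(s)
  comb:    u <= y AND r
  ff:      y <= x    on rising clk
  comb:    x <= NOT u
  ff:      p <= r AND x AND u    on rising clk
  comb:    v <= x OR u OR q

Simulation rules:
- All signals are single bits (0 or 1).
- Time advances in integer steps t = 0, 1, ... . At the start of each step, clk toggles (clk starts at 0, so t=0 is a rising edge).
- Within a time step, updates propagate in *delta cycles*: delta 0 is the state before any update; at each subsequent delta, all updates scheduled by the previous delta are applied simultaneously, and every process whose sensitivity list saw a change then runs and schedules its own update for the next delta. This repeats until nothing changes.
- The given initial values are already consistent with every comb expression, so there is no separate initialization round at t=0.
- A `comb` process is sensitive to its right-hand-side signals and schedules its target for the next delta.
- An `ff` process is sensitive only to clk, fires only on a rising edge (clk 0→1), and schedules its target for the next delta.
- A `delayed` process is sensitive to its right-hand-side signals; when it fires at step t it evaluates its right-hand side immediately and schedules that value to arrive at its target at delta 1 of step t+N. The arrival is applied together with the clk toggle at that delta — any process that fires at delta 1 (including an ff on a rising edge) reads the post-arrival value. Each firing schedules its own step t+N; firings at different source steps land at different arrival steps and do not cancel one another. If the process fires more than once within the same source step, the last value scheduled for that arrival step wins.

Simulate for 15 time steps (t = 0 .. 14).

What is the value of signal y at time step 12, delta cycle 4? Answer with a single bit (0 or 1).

t=0 Δ0: y=0 x=1 v=1 clk=0 u=0 p=0 r=1 q=1
  Δ1: clk:0→1
  Δ2: y:0→1
  Δ3: u:0→1
  Δ4: x:1→0
  (4Δ to stable)
t=1 Δ0: y=1 x=0 v=1 clk=1 u=1 p=0 r=1 q=1
  Δ1: clk:1→0
  (1Δ to stable)
t=2 Δ0: y=1 x=0 v=1 clk=0 u=1 p=0 r=1 q=1
  Δ1: clk:0→1
  Δ2: y:1→0
  Δ3: u:1→0
  Δ4: x:0→1
  (4Δ to stable)
t=3 Δ0: y=0 x=1 v=1 clk=1 u=0 p=0 r=1 q=1
  Δ1: clk:1→0
  (1Δ to stable)
t=4 Δ0: y=0 x=1 v=1 clk=0 u=0 p=0 r=1 q=1
  Δ1: clk:0→1
  Δ2: y:0→1
  Δ3: u:0→1
  Δ4: x:1→0
  (4Δ to stable)
t=5 Δ0: y=1 x=0 v=1 clk=1 u=1 p=0 r=1 q=1
  Δ1: clk:1→0
  (1Δ to stable)
t=6 Δ0: y=1 x=0 v=1 clk=0 u=1 p=0 r=1 q=1
  Δ1: clk:0→1
  Δ2: y:1→0
  Δ3: u:1→0
  Δ4: x:0→1
  (4Δ to stable)
t=7 Δ0: y=0 x=1 v=1 clk=1 u=0 p=0 r=1 q=1
  Δ1: clk:1→0
  (1Δ to stable)
t=8 Δ0: y=0 x=1 v=1 clk=0 u=0 p=0 r=1 q=1
  Δ1: clk:0→1
  Δ2: y:0→1
  Δ3: u:0→1
  Δ4: x:1→0
  (4Δ to stable)
t=9 Δ0: y=1 x=0 v=1 clk=1 u=1 p=0 r=1 q=1
  Δ1: clk:1→0
  (1Δ to stable)
t=10 Δ0: y=1 x=0 v=1 clk=0 u=1 p=0 r=1 q=1
  Δ1: clk:0→1
  Δ2: y:1→0
  Δ3: u:1→0
  Δ4: x:0→1
  (4Δ to stable)
t=11 Δ0: y=0 x=1 v=1 clk=1 u=0 p=0 r=1 q=1
  Δ1: clk:1→0
  (1Δ to stable)
t=12 Δ0: y=0 x=1 v=1 clk=0 u=0 p=0 r=1 q=1
  Δ1: clk:0→1
  Δ2: y:0→1
  Δ3: u:0→1
  Δ4: x:1→0
  (4Δ to stable)
t=13 Δ0: y=1 x=0 v=1 clk=1 u=1 p=0 r=1 q=1
  Δ1: clk:1→0
  (1Δ to stable)
t=14 Δ0: y=1 x=0 v=1 clk=0 u=1 p=0 r=1 q=1
  Δ1: clk:0→1
  Δ2: y:1→0
  Δ3: u:1→0
  Δ4: x:0→1
  (4Δ to stable)

1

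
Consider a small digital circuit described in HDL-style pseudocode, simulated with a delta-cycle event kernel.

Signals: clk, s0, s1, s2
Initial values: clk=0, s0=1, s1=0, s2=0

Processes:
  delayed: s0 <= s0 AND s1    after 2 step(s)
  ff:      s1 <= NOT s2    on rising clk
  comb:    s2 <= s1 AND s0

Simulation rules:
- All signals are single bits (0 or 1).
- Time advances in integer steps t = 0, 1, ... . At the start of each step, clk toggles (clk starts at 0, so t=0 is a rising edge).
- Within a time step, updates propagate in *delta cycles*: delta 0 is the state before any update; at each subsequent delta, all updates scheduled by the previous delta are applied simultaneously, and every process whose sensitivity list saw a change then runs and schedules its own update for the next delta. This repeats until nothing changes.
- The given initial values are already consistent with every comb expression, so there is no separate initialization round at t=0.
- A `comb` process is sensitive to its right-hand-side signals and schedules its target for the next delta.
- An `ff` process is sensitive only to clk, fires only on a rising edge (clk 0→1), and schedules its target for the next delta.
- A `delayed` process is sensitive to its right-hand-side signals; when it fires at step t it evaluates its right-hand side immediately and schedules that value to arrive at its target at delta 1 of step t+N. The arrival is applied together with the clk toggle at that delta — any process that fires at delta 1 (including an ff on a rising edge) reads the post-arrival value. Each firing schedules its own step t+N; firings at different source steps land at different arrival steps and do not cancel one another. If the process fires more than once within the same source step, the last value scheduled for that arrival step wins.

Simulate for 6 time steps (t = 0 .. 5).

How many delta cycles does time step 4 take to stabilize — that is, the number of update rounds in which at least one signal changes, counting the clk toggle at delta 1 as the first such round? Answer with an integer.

2

t0.Δ0 s0=1 clk=0 s2=0 s1=0
t0.Δ1 s0=1 clk=1 s2=0 s1=0
t0.Δ2 s0=1 clk=1 s2=0 s1=1
t0.Δ3 s0=1 clk=1 s2=1 s1=1
t1.Δ0 s0=1 clk=1 s2=1 s1=1
t1.Δ1 s0=1 clk=0 s2=1 s1=1
t2.Δ0 s0=1 clk=0 s2=1 s1=1
t2.Δ1 s0=1 clk=1 s2=1 s1=1
t2.Δ2 s0=1 clk=1 s2=1 s1=0
t2.Δ3 s0=1 clk=1 s2=0 s1=0
t3.Δ0 s0=1 clk=1 s2=0 s1=0
t3.Δ1 s0=1 clk=0 s2=0 s1=0
t4.Δ0 s0=1 clk=0 s2=0 s1=0
t4.Δ1 s0=0 clk=1 s2=0 s1=0
t4.Δ2 s0=0 clk=1 s2=0 s1=1
t5.Δ0 s0=0 clk=1 s2=0 s1=1
t5.Δ1 s0=0 clk=0 s2=0 s1=1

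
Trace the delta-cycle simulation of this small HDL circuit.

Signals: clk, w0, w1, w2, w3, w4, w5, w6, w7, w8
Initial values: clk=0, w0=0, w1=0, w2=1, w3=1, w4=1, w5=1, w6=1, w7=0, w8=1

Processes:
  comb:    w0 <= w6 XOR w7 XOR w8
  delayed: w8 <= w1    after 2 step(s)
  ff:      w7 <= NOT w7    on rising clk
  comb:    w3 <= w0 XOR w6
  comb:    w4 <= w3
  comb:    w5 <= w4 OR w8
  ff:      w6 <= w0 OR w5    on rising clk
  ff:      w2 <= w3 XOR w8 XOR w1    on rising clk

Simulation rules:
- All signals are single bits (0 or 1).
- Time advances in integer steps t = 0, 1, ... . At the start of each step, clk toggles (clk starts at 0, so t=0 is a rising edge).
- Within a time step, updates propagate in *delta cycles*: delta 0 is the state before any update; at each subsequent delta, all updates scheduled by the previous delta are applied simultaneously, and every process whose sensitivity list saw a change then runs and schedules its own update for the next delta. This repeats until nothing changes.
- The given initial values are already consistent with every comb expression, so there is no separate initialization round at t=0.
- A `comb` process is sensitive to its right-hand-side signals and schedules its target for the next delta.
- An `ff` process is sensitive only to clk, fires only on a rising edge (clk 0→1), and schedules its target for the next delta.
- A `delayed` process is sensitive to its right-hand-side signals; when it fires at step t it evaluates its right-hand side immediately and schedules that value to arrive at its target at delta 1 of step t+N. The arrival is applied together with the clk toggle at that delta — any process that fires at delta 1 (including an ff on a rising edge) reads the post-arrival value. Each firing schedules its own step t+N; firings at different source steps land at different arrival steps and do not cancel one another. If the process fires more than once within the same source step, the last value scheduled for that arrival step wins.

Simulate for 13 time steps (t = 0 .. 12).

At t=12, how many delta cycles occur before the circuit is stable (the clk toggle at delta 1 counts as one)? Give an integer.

[bits: w1,w8,w5,w0,w7,w6,clk,w2,w4,w3]
t=0: Δ0=0110010111 Δ1=0110011111 Δ2=0110111011 Δ3=0111111011 Δ4=0111111010 Δ5=0111111000 | 5Δ
t=1: Δ0=0111111000 Δ1=0111110000 | 1Δ
t=2: Δ0=0111110000 Δ1=0111111000 Δ2=0111011100 Δ3=0110011100 Δ4=0110011101 Δ5=0110011111 | 5Δ
t=3: Δ0=0110011111 Δ1=0110010111 | 1Δ
t=4: Δ0=0110010111 Δ1=0110011111 Δ2=0110111011 Δ3=0111111011 Δ4=0111111010 Δ5=0111111000 | 5Δ
t=5: Δ0=0111111000 Δ1=0111110000 | 1Δ
t=6: Δ0=0111110000 Δ1=0111111000 Δ2=0111011100 Δ3=0110011100 Δ4=0110011101 Δ5=0110011111 | 5Δ
t=7: Δ0=0110011111 Δ1=0110010111 | 1Δ
t=8: Δ0=0110010111 Δ1=0110011111 Δ2=0110111011 Δ3=0111111011 Δ4=0111111010 Δ5=0111111000 | 5Δ
t=9: Δ0=0111111000 Δ1=0111110000 | 1Δ
t=10: Δ0=0111110000 Δ1=0111111000 Δ2=0111011100 Δ3=0110011100 Δ4=0110011101 Δ5=0110011111 | 5Δ
t=11: Δ0=0110011111 Δ1=0110010111 | 1Δ
t=12: Δ0=0110010111 Δ1=0110011111 Δ2=0110111011 Δ3=0111111011 Δ4=0111111010 Δ5=0111111000 | 5Δ

5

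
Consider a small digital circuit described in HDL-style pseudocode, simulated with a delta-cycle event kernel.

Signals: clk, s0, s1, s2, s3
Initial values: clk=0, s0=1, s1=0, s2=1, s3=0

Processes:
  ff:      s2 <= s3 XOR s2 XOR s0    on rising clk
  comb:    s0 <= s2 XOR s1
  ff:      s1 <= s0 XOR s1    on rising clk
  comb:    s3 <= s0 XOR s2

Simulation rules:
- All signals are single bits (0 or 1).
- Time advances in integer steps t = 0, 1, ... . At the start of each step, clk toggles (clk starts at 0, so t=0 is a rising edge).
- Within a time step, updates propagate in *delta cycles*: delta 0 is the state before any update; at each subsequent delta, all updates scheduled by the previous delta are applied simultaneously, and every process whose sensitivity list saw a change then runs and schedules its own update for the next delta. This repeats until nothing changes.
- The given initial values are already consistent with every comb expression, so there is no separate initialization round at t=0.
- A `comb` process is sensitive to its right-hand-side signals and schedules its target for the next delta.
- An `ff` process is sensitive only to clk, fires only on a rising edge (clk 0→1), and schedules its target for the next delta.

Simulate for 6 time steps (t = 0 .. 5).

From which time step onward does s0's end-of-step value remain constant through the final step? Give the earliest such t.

2

t0.Δ0 s1=0 s3=0 s0=1 s2=1 clk=0
t0.Δ1 s1=0 s3=0 s0=1 s2=1 clk=1
t0.Δ2 s1=1 s3=0 s0=1 s2=0 clk=1
t0.Δ3 s1=1 s3=1 s0=1 s2=0 clk=1
t1.Δ0 s1=1 s3=1 s0=1 s2=0 clk=1
t1.Δ1 s1=1 s3=1 s0=1 s2=0 clk=0
t2.Δ0 s1=1 s3=1 s0=1 s2=0 clk=0
t2.Δ1 s1=1 s3=1 s0=1 s2=0 clk=1
t2.Δ2 s1=0 s3=1 s0=1 s2=0 clk=1
t2.Δ3 s1=0 s3=1 s0=0 s2=0 clk=1
t2.Δ4 s1=0 s3=0 s0=0 s2=0 clk=1
t3.Δ0 s1=0 s3=0 s0=0 s2=0 clk=1
t3.Δ1 s1=0 s3=0 s0=0 s2=0 clk=0
t4.Δ0 s1=0 s3=0 s0=0 s2=0 clk=0
t4.Δ1 s1=0 s3=0 s0=0 s2=0 clk=1
t5.Δ0 s1=0 s3=0 s0=0 s2=0 clk=1
t5.Δ1 s1=0 s3=0 s0=0 s2=0 clk=0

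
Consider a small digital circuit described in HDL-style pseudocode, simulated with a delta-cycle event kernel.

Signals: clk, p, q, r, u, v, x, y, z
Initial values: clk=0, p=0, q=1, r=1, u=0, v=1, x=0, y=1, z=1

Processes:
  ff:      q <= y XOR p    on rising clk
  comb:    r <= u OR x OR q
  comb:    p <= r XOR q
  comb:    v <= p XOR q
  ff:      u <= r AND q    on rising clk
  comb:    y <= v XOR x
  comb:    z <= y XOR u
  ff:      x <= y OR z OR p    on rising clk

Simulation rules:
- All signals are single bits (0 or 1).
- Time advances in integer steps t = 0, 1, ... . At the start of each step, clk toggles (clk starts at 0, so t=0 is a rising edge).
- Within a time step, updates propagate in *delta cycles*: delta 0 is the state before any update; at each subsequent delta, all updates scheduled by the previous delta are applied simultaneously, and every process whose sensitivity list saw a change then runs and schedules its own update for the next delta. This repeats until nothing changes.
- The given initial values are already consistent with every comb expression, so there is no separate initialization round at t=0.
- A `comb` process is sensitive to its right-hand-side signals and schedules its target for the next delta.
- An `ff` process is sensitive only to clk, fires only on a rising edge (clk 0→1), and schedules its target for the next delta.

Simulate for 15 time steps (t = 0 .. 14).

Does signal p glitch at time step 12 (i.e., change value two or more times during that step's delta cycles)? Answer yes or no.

[bits: clk,y,q,r,z,u,v,x,p]
t=0: Δ0=011110100 Δ1=111110100 Δ2=111111110 Δ3=101101110 Δ4=101111110 | 4Δ
t=1: Δ0=101111110 Δ1=001111110 | 1Δ
t=2: Δ0=001111110 Δ1=101111110 Δ2=100111110 Δ3=100111011 Δ4=110111111 Δ5=100101111 Δ6=100111111 | 6Δ
t=3: Δ0=100111111 Δ1=000111111 | 1Δ
t=4: Δ0=000111111 Δ1=100111111 Δ2=101110111 Δ3=101100010 Δ4=111100110 Δ5=101110110 Δ6=101100110 | 6Δ
t=5: Δ0=101100110 Δ1=001100110 | 1Δ
t=6: Δ0=001100110 Δ1=101100110 Δ2=100101100 Δ3=110111001 Δ4=100101101 Δ5=110111101 Δ6=110101101 | 6Δ
t=7: Δ0=110101101 Δ1=010101101 | 1Δ
t=8: Δ0=010101101 Δ1=110101101 Δ2=110100111 Δ3=100110111 Δ4=100100111 | 4Δ
t=9: Δ0=100100111 Δ1=000100111 | 1Δ
t=10: Δ0=000100111 Δ1=100100111 Δ2=101100111 Δ3=101100010 Δ4=111100110 Δ5=101110110 Δ6=101100110 | 6Δ
t=11: Δ0=101100110 Δ1=001100110 | 1Δ
t=12: Δ0=001100110 Δ1=101100110 Δ2=100101100 Δ3=110111001 Δ4=100101101 Δ5=110111101 Δ6=110101101 | 6Δ
t=13: Δ0=110101101 Δ1=010101101 | 1Δ
t=14: Δ0=010101101 Δ1=110101101 Δ2=110100111 Δ3=100110111 Δ4=100100111 | 4Δ

no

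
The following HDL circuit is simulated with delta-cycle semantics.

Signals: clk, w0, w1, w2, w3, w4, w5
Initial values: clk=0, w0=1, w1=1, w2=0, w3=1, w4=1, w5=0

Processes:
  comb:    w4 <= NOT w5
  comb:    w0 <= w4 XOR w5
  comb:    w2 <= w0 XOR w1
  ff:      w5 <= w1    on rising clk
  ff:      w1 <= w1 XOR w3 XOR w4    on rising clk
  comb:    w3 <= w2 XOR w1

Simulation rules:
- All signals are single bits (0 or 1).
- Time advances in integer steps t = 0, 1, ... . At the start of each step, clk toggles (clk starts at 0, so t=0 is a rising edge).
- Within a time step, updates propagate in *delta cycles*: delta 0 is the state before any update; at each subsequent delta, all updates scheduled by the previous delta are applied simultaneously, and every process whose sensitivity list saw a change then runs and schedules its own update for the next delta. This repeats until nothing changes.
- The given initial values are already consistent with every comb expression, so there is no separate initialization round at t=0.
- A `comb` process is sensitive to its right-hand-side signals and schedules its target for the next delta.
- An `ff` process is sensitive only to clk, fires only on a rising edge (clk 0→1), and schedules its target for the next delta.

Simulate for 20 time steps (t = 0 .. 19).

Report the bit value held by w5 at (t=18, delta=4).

t=0 Δ0: clk=0 w2=0 w3=1 w4=1 w0=1 w5=0 w1=1
  Δ1: clk:0→1
  Δ2: w5:0→1
  Δ3: w4:1→0, w0:1→0
  Δ4: w2:0→1, w0:0→1
  Δ5: w2:1→0, w3:1→0
  Δ6: w3:0→1
  (6Δ to stable)
t=1 Δ0: clk=1 w2=0 w3=1 w4=0 w0=1 w5=1 w1=1
  Δ1: clk:1→0
  (1Δ to stable)
t=2 Δ0: clk=0 w2=0 w3=1 w4=0 w0=1 w5=1 w1=1
  Δ1: clk:0→1
  Δ2: w1:1→0
  Δ3: w2:0→1, w3:1→0
  Δ4: w3:0→1
  (4Δ to stable)
t=3 Δ0: clk=1 w2=1 w3=1 w4=0 w0=1 w5=1 w1=0
  Δ1: clk:1→0
  (1Δ to stable)
t=4 Δ0: clk=0 w2=1 w3=1 w4=0 w0=1 w5=1 w1=0
  Δ1: clk:0→1
  Δ2: w5:1→0, w1:0→1
  Δ3: w2:1→0, w3:1→0, w4:0→1, w0:1→0
  Δ4: w2:0→1, w3:0→1, w0:0→1
  Δ5: w2:1→0, w3:1→0
  Δ6: w3:0→1
  (6Δ to stable)
t=5 Δ0: clk=1 w2=0 w3=1 w4=1 w0=1 w5=0 w1=1
  Δ1: clk:1→0
  (1Δ to stable)
t=6 Δ0: clk=0 w2=0 w3=1 w4=1 w0=1 w5=0 w1=1
  Δ1: clk:0→1
  Δ2: w5:0→1
  Δ3: w4:1→0, w0:1→0
  Δ4: w2:0→1, w0:0→1
  Δ5: w2:1→0, w3:1→0
  Δ6: w3:0→1
  (6Δ to stable)
t=7 Δ0: clk=1 w2=0 w3=1 w4=0 w0=1 w5=1 w1=1
  Δ1: clk:1→0
  (1Δ to stable)
t=8 Δ0: clk=0 w2=0 w3=1 w4=0 w0=1 w5=1 w1=1
  Δ1: clk:0→1
  Δ2: w1:1→0
  Δ3: w2:0→1, w3:1→0
  Δ4: w3:0→1
  (4Δ to stable)
t=9 Δ0: clk=1 w2=1 w3=1 w4=0 w0=1 w5=1 w1=0
  Δ1: clk:1→0
  (1Δ to stable)
t=10 Δ0: clk=0 w2=1 w3=1 w4=0 w0=1 w5=1 w1=0
  Δ1: clk:0→1
  Δ2: w5:1→0, w1:0→1
  Δ3: w2:1→0, w3:1→0, w4:0→1, w0:1→0
  Δ4: w2:0→1, w3:0→1, w0:0→1
  Δ5: w2:1→0, w3:1→0
  Δ6: w3:0→1
  (6Δ to stable)
t=11 Δ0: clk=1 w2=0 w3=1 w4=1 w0=1 w5=0 w1=1
  Δ1: clk:1→0
  (1Δ to stable)
t=12 Δ0: clk=0 w2=0 w3=1 w4=1 w0=1 w5=0 w1=1
  Δ1: clk:0→1
  Δ2: w5:0→1
  Δ3: w4:1→0, w0:1→0
  Δ4: w2:0→1, w0:0→1
  Δ5: w2:1→0, w3:1→0
  Δ6: w3:0→1
  (6Δ to stable)
t=13 Δ0: clk=1 w2=0 w3=1 w4=0 w0=1 w5=1 w1=1
  Δ1: clk:1→0
  (1Δ to stable)
t=14 Δ0: clk=0 w2=0 w3=1 w4=0 w0=1 w5=1 w1=1
  Δ1: clk:0→1
  Δ2: w1:1→0
  Δ3: w2:0→1, w3:1→0
  Δ4: w3:0→1
  (4Δ to stable)
t=15 Δ0: clk=1 w2=1 w3=1 w4=0 w0=1 w5=1 w1=0
  Δ1: clk:1→0
  (1Δ to stable)
t=16 Δ0: clk=0 w2=1 w3=1 w4=0 w0=1 w5=1 w1=0
  Δ1: clk:0→1
  Δ2: w5:1→0, w1:0→1
  Δ3: w2:1→0, w3:1→0, w4:0→1, w0:1→0
  Δ4: w2:0→1, w3:0→1, w0:0→1
  Δ5: w2:1→0, w3:1→0
  Δ6: w3:0→1
  (6Δ to stable)
t=17 Δ0: clk=1 w2=0 w3=1 w4=1 w0=1 w5=0 w1=1
  Δ1: clk:1→0
  (1Δ to stable)
t=18 Δ0: clk=0 w2=0 w3=1 w4=1 w0=1 w5=0 w1=1
  Δ1: clk:0→1
  Δ2: w5:0→1
  Δ3: w4:1→0, w0:1→0
  Δ4: w2:0→1, w0:0→1
  Δ5: w2:1→0, w3:1→0
  Δ6: w3:0→1
  (6Δ to stable)
t=19 Δ0: clk=1 w2=0 w3=1 w4=0 w0=1 w5=1 w1=1
  Δ1: clk:1→0
  (1Δ to stable)

1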